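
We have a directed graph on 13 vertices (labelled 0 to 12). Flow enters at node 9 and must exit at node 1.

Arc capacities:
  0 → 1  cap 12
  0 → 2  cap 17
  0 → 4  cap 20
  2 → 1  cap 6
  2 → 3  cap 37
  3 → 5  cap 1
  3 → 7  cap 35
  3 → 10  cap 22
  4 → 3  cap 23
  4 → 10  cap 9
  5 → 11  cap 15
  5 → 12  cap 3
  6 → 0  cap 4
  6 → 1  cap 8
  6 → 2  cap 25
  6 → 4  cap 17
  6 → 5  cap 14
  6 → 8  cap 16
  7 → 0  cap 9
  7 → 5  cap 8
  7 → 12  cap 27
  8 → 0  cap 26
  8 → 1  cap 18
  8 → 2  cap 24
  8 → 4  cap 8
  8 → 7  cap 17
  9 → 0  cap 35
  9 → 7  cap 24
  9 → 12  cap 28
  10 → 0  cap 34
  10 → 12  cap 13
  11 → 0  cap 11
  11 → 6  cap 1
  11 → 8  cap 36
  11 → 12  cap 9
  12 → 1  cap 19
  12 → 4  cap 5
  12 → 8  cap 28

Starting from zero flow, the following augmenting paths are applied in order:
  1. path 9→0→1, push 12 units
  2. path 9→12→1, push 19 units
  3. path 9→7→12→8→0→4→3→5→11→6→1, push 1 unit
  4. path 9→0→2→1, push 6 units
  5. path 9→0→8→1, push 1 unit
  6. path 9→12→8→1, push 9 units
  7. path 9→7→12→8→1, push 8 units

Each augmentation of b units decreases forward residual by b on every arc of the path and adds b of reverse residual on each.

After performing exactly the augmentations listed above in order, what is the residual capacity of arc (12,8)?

after path 1 (9→0→1, push 12): res(12,8)=28
after path 2 (9→12→1, push 19): res(12,8)=28
after path 3 (9→7→12→8→0→4→3→5→11→6→1, push 1): res(12,8)=27
after path 4 (9→0→2→1, push 6): res(12,8)=27
after path 5 (9→0→8→1, push 1): res(12,8)=27
after path 6 (9→12→8→1, push 9): res(12,8)=18
after path 7 (9→7→12→8→1, push 8): res(12,8)=10

Residual capacity of (12,8): 10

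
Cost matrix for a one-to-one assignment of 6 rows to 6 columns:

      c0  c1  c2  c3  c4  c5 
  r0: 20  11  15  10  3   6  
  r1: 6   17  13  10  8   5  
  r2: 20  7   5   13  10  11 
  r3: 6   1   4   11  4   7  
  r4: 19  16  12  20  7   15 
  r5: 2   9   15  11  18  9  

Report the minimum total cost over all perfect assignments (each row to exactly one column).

Minimum assignment cost: 30

optimal assignment: row0→col3 (cost 10), row1→col5 (cost 5), row2→col2 (cost 5), row3→col1 (cost 1), row4→col4 (cost 7), row5→col0 (cost 2)
total = 10 + 5 + 5 + 1 + 7 + 2 = 30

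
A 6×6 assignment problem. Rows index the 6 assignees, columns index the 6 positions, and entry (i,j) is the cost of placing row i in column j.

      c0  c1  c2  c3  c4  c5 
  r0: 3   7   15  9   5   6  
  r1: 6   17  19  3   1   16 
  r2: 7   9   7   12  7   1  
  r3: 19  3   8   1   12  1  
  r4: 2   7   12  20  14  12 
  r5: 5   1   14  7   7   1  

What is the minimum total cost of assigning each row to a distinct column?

Minimum assignment cost: 18

optimal assignment: row0→col5 (cost 6), row1→col4 (cost 1), row2→col2 (cost 7), row3→col3 (cost 1), row4→col0 (cost 2), row5→col1 (cost 1)
total = 6 + 1 + 7 + 1 + 2 + 1 = 18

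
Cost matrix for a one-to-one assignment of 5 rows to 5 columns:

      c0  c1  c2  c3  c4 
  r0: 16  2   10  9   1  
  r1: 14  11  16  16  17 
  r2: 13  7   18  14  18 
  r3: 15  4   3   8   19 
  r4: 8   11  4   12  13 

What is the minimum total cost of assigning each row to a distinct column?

optimal assignment: row0→col4 (cost 1), row1→col0 (cost 14), row2→col1 (cost 7), row3→col3 (cost 8), row4→col2 (cost 4)
total = 1 + 14 + 7 + 8 + 4 = 34

Minimum assignment cost: 34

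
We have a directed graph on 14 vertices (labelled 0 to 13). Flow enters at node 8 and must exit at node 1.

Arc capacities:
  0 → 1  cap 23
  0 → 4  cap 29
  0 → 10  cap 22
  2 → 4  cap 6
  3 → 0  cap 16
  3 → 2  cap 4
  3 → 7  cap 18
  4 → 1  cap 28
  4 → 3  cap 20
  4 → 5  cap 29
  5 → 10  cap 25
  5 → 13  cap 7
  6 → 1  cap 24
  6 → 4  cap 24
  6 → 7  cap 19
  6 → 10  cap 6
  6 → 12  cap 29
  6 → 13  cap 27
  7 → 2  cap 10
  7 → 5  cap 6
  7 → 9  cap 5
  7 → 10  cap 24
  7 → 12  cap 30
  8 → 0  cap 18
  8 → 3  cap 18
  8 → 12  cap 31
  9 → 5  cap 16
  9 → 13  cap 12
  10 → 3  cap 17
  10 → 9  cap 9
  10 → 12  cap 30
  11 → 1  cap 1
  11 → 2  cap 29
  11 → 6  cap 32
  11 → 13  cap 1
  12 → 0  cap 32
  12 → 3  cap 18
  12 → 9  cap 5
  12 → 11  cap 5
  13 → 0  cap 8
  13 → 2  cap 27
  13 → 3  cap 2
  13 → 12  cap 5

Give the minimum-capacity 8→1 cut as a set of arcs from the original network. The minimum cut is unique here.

Min-cut arcs: {(0,1), (4,1), (12,11)} (total capacity 56)

augment #1: 8→0→1 push 18
augment #2: 8→3→0→1 push 5
augment #3: 8→12→11→1 push 1
augment #4: 8→3→0→4→1 push 11
augment #5: 8→3→2→4→1 push 2
augment #6: 8→12→0→4→1 push 15
augment #7: 8→12→11→6→1 push 4
max flow = 56; residual-reachable set from 8 gives S-side
cut edges (S→T): {(0,1), (4,1), (12,11)} total cap 56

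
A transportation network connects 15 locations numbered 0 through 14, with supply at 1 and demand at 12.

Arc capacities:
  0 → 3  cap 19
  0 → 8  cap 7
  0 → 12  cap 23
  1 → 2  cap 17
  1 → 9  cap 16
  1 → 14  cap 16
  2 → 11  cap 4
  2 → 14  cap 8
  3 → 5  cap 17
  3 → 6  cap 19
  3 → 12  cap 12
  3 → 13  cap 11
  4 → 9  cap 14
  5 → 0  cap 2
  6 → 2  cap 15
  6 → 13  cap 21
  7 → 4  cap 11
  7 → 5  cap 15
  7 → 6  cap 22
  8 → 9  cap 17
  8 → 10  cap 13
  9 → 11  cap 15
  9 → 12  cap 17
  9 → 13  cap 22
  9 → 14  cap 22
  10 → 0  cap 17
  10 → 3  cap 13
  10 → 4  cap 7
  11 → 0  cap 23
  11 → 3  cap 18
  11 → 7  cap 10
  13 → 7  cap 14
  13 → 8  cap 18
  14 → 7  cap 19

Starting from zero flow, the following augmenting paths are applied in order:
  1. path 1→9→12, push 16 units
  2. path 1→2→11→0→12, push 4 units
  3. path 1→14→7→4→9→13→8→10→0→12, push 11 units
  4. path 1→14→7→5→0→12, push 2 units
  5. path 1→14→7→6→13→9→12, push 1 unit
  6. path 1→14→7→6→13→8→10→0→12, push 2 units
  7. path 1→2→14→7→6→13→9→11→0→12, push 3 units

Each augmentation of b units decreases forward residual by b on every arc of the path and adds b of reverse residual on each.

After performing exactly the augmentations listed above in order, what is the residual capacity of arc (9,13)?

after path 1 (1→9→12, push 16): res(9,13)=22
after path 2 (1→2→11→0→12, push 4): res(9,13)=22
after path 3 (1→14→7→4→9→13→8→10→0→12, push 11): res(9,13)=11
after path 4 (1→14→7→5→0→12, push 2): res(9,13)=11
after path 5 (1→14→7→6→13→9→12, push 1): res(9,13)=12
after path 6 (1→14→7→6→13→8→10→0→12, push 2): res(9,13)=12
after path 7 (1→2→14→7→6→13→9→11→0→12, push 3): res(9,13)=15

Residual capacity of (9,13): 15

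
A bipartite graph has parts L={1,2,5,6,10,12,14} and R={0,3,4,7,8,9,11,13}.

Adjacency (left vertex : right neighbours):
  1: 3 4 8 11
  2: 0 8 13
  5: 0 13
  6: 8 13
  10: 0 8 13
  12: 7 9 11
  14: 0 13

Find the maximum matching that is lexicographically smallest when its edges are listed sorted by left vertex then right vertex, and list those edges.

Lex-smallest maximum matching: {(1,3), (2,0), (5,13), (6,8), (12,7)}

|M| = 5 (so the lex-smallest maximum matching has 5 edges)
process left vertices in ascending order; for each, take the smallest-labelled available neighbour that still permits 5 edges overall, or leave it unmatched if none does
lex-smallest matching: {1-3, 2-0, 5-13, 6-8, 12-7}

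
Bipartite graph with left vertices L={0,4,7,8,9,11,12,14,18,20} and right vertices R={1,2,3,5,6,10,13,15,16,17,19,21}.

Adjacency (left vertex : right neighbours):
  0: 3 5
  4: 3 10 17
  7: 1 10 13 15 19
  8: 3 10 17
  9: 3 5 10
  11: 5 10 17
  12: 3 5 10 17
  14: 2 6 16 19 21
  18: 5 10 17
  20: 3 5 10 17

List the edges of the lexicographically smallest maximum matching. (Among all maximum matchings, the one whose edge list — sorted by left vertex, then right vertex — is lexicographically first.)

Lex-smallest maximum matching: {(0,3), (4,10), (7,1), (8,17), (9,5), (14,2)}

|M| = 6 (so the lex-smallest maximum matching has 6 edges)
process left vertices in ascending order; for each, take the smallest-labelled available neighbour that still permits 6 edges overall, or leave it unmatched if none does
lex-smallest matching: {0-3, 4-10, 7-1, 8-17, 9-5, 14-2}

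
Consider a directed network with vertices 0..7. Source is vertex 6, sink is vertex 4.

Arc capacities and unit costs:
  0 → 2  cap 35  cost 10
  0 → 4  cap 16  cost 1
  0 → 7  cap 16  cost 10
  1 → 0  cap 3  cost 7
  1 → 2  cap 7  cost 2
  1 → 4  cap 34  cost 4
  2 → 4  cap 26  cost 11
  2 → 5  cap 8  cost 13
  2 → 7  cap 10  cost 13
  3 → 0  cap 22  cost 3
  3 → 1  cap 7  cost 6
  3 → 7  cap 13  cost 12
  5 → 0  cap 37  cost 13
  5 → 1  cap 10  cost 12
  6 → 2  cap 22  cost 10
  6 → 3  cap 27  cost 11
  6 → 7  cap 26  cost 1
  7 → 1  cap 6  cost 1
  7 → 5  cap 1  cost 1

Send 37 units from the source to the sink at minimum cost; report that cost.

shortest-cost path #1: 6→7→1→4 push 6 @ unit cost 6 (adds 36)
shortest-cost path #2: 6→3→0→4 push 16 @ unit cost 15 (adds 240)
shortest-cost path #3: 6→7→5→1→4 push 1 @ unit cost 18 (adds 18)
shortest-cost path #4: 6→2→4 push 14 @ unit cost 21 (adds 294)
total cost = 588

Minimum cost for 37 units: 588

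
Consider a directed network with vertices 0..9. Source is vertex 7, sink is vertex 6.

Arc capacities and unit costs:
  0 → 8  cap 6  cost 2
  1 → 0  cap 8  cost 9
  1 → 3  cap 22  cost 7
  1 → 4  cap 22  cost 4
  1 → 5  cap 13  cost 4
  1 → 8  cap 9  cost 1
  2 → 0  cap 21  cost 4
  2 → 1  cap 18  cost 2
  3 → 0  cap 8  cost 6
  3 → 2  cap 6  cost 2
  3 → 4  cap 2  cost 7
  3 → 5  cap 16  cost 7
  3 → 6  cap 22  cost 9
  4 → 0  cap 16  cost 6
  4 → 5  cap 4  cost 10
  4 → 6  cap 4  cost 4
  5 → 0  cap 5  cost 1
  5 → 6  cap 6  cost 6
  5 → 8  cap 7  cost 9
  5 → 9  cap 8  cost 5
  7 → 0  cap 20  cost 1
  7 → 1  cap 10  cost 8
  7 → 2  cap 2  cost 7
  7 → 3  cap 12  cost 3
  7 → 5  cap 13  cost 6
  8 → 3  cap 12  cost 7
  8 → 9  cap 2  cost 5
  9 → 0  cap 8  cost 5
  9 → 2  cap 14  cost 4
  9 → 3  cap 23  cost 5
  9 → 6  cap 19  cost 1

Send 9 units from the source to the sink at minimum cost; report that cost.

Minimum cost for 9 units: 102

shortest-cost path #1: 7→0→8→9→6 push 2 @ unit cost 9 (adds 18)
shortest-cost path #2: 7→3→6 push 7 @ unit cost 12 (adds 84)
total cost = 102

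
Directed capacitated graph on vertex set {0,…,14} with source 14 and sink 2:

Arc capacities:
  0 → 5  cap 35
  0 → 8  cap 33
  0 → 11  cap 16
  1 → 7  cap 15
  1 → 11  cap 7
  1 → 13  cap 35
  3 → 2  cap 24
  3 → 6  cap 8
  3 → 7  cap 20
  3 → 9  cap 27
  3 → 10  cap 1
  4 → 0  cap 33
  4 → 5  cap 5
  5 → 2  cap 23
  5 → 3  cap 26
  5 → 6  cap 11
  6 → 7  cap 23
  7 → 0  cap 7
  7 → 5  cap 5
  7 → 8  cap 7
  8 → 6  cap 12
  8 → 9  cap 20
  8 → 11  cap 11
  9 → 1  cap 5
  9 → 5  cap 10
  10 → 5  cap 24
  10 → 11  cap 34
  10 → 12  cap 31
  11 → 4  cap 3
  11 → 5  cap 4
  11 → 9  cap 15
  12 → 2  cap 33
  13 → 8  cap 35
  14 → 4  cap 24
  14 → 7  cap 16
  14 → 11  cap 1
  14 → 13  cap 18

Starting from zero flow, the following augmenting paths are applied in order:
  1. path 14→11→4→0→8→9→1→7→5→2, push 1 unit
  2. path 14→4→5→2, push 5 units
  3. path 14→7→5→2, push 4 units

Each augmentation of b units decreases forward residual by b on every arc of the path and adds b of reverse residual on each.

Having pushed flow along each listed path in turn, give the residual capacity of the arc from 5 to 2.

Residual capacity of (5,2): 13

after path 1 (14→11→4→0→8→9→1→7→5→2, push 1): res(5,2)=22
after path 2 (14→4→5→2, push 5): res(5,2)=17
after path 3 (14→7→5→2, push 4): res(5,2)=13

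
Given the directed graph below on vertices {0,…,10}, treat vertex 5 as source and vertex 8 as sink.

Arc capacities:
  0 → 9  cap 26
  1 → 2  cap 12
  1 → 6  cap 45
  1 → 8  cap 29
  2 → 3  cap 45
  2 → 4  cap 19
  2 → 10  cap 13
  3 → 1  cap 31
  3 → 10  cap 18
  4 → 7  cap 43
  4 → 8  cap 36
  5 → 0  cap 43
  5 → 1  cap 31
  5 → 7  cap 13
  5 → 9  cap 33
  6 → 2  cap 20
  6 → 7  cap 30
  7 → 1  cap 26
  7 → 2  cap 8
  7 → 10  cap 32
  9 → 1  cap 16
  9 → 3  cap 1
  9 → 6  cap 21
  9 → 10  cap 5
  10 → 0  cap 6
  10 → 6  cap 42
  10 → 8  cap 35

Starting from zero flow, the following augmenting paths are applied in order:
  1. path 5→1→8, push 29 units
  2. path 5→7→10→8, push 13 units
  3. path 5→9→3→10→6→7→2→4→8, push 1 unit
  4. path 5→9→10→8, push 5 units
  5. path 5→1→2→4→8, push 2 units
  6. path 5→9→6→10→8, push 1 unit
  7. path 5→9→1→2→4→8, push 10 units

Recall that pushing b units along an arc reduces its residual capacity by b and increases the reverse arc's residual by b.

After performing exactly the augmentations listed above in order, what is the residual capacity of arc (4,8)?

after path 1 (5→1→8, push 29): res(4,8)=36
after path 2 (5→7→10→8, push 13): res(4,8)=36
after path 3 (5→9→3→10→6→7→2→4→8, push 1): res(4,8)=35
after path 4 (5→9→10→8, push 5): res(4,8)=35
after path 5 (5→1→2→4→8, push 2): res(4,8)=33
after path 6 (5→9→6→10→8, push 1): res(4,8)=33
after path 7 (5→9→1→2→4→8, push 10): res(4,8)=23

Residual capacity of (4,8): 23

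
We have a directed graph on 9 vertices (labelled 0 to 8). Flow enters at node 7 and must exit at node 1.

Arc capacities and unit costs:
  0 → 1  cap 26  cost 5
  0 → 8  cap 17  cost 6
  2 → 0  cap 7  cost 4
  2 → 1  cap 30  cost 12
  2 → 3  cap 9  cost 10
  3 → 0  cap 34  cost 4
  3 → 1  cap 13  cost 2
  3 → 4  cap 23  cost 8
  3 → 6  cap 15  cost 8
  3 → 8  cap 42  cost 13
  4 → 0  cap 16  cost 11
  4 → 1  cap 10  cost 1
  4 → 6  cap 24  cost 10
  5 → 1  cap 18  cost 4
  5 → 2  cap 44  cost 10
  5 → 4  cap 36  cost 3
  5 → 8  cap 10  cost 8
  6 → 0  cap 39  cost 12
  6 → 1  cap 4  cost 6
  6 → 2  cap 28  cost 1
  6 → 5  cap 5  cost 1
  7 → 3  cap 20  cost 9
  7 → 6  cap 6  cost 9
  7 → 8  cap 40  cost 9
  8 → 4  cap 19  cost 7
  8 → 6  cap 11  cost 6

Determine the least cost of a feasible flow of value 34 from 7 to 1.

Minimum cost for 34 units: 488

shortest-cost path #1: 7→3→1 push 13 @ unit cost 11 (adds 143)
shortest-cost path #2: 7→6→5→1 push 5 @ unit cost 14 (adds 70)
shortest-cost path #3: 7→6→1 push 1 @ unit cost 15 (adds 15)
shortest-cost path #4: 7→8→4→1 push 10 @ unit cost 17 (adds 170)
shortest-cost path #5: 7→3→0→1 push 5 @ unit cost 18 (adds 90)
total cost = 488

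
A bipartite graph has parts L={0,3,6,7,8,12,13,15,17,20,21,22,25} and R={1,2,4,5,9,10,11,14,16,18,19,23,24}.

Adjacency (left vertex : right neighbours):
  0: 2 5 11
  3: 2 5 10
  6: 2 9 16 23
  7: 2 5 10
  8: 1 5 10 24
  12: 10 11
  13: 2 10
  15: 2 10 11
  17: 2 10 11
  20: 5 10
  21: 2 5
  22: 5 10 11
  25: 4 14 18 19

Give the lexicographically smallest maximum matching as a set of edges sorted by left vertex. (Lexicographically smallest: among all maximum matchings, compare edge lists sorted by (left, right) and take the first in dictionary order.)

Lex-smallest maximum matching: {(0,2), (3,5), (6,9), (7,10), (8,1), (12,11), (25,4)}

|M| = 7 (so the lex-smallest maximum matching has 7 edges)
process left vertices in ascending order; for each, take the smallest-labelled available neighbour that still permits 7 edges overall, or leave it unmatched if none does
lex-smallest matching: {0-2, 3-5, 6-9, 7-10, 8-1, 12-11, 25-4}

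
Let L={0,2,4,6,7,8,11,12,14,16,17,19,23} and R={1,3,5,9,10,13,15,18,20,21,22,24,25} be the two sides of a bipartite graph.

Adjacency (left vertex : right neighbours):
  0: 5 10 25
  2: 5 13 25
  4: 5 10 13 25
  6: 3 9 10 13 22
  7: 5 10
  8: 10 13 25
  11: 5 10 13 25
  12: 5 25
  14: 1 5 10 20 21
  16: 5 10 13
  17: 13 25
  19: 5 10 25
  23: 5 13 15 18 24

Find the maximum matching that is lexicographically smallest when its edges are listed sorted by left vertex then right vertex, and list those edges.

|M| = 7 (so the lex-smallest maximum matching has 7 edges)
process left vertices in ascending order; for each, take the smallest-labelled available neighbour that still permits 7 edges overall, or leave it unmatched if none does
lex-smallest matching: {0-5, 2-13, 4-10, 6-3, 8-25, 14-1, 23-15}

Lex-smallest maximum matching: {(0,5), (2,13), (4,10), (6,3), (8,25), (14,1), (23,15)}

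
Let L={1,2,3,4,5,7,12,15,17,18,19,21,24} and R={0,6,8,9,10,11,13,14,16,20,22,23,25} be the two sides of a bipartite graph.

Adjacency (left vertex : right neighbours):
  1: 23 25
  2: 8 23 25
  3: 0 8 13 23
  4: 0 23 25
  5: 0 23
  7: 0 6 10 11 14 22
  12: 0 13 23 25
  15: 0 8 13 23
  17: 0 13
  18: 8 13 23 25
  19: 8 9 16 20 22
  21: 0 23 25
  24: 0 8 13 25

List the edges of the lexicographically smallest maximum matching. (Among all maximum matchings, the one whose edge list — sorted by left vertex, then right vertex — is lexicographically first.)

|M| = 7 (so the lex-smallest maximum matching has 7 edges)
process left vertices in ascending order; for each, take the smallest-labelled available neighbour that still permits 7 edges overall, or leave it unmatched if none does
lex-smallest matching: {1-23, 2-8, 3-0, 4-25, 7-6, 12-13, 19-9}

Lex-smallest maximum matching: {(1,23), (2,8), (3,0), (4,25), (7,6), (12,13), (19,9)}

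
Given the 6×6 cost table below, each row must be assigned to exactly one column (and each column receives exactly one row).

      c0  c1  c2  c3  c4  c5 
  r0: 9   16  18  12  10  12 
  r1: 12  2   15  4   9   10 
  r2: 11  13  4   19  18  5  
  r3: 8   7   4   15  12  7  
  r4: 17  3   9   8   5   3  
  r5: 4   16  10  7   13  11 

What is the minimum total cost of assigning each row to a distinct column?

optimal assignment: row0→col4 (cost 10), row1→col3 (cost 4), row2→col5 (cost 5), row3→col2 (cost 4), row4→col1 (cost 3), row5→col0 (cost 4)
total = 10 + 4 + 5 + 4 + 3 + 4 = 30

Minimum assignment cost: 30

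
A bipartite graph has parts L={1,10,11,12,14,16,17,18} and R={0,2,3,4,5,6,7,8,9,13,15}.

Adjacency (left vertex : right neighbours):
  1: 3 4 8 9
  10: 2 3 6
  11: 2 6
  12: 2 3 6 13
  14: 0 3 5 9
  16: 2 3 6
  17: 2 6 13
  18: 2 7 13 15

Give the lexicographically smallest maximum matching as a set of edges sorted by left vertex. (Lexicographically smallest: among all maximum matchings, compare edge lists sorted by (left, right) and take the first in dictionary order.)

Lex-smallest maximum matching: {(1,4), (10,2), (11,6), (12,3), (14,0), (17,13), (18,7)}

|M| = 7 (so the lex-smallest maximum matching has 7 edges)
process left vertices in ascending order; for each, take the smallest-labelled available neighbour that still permits 7 edges overall, or leave it unmatched if none does
lex-smallest matching: {1-4, 10-2, 11-6, 12-3, 14-0, 17-13, 18-7}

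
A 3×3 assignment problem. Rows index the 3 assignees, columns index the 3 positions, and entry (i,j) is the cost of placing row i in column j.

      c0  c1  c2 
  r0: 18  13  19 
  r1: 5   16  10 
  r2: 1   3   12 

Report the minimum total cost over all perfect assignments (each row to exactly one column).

Minimum assignment cost: 24

optimal assignment: row0→col1 (cost 13), row1→col2 (cost 10), row2→col0 (cost 1)
total = 13 + 10 + 1 = 24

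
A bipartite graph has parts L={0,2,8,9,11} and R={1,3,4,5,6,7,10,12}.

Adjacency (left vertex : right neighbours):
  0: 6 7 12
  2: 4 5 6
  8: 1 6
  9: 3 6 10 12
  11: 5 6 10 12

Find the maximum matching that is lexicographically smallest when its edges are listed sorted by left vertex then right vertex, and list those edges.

|M| = 5 (so the lex-smallest maximum matching has 5 edges)
process left vertices in ascending order; for each, take the smallest-labelled available neighbour that still permits 5 edges overall, or leave it unmatched if none does
lex-smallest matching: {0-6, 2-4, 8-1, 9-3, 11-5}

Lex-smallest maximum matching: {(0,6), (2,4), (8,1), (9,3), (11,5)}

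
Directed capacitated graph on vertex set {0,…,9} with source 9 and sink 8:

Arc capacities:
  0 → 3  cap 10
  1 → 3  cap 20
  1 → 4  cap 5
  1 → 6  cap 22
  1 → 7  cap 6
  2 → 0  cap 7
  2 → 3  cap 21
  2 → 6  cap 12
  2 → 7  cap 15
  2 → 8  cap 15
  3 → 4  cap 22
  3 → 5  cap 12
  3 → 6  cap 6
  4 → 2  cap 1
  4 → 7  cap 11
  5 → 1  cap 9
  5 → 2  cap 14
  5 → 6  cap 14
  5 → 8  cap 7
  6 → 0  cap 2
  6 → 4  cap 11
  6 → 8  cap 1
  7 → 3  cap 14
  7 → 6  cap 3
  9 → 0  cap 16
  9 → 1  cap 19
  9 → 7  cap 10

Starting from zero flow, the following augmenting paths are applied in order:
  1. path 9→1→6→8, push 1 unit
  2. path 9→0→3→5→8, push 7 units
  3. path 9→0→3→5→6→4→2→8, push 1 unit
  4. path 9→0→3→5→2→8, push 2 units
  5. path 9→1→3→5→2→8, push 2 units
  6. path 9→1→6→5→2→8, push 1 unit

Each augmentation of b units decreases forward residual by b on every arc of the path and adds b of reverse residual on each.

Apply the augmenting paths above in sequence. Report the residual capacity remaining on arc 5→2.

Residual capacity of (5,2): 9

after path 1 (9→1→6→8, push 1): res(5,2)=14
after path 2 (9→0→3→5→8, push 7): res(5,2)=14
after path 3 (9→0→3→5→6→4→2→8, push 1): res(5,2)=14
after path 4 (9→0→3→5→2→8, push 2): res(5,2)=12
after path 5 (9→1→3→5→2→8, push 2): res(5,2)=10
after path 6 (9→1→6→5→2→8, push 1): res(5,2)=9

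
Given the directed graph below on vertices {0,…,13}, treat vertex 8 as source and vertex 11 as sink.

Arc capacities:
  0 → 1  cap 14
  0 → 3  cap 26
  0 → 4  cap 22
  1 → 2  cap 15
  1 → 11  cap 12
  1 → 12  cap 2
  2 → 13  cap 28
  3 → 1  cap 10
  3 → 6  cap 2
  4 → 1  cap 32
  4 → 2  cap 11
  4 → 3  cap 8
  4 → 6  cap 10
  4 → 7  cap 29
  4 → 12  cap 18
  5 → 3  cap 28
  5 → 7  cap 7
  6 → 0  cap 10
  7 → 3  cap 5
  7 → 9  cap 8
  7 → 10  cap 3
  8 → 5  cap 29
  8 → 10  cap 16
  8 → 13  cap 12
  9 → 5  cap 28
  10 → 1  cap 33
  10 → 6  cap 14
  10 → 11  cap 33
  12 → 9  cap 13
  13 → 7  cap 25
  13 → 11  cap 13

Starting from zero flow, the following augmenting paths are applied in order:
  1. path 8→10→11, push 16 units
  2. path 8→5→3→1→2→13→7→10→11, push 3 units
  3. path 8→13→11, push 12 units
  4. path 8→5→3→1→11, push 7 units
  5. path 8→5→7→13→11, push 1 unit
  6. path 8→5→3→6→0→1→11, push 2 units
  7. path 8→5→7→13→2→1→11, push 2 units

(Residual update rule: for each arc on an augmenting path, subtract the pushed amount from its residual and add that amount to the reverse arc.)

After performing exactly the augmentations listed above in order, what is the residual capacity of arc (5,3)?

after path 1 (8→10→11, push 16): res(5,3)=28
after path 2 (8→5→3→1→2→13→7→10→11, push 3): res(5,3)=25
after path 3 (8→13→11, push 12): res(5,3)=25
after path 4 (8→5→3→1→11, push 7): res(5,3)=18
after path 5 (8→5→7→13→11, push 1): res(5,3)=18
after path 6 (8→5→3→6→0→1→11, push 2): res(5,3)=16
after path 7 (8→5→7→13→2→1→11, push 2): res(5,3)=16

Residual capacity of (5,3): 16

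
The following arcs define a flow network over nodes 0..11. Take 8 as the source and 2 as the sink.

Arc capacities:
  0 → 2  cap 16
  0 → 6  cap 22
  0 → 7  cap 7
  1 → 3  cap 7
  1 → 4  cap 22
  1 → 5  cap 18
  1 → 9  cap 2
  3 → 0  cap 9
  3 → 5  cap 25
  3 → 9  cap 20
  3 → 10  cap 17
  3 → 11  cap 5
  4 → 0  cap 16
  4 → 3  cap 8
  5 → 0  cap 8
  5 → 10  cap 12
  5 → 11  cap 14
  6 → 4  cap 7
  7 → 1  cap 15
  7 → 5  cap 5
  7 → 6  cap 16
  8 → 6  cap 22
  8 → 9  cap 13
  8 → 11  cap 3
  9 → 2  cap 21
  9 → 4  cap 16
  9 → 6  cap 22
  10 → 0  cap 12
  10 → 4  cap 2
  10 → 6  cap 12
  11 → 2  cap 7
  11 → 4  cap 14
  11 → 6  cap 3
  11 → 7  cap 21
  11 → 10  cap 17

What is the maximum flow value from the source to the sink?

Maximum flow value: 23

augment #1: 8→9→2 bottleneck 13, total now 13
augment #2: 8→11→2 bottleneck 3, total now 16
augment #3: 8→6→4→0→2 bottleneck 7, total now 23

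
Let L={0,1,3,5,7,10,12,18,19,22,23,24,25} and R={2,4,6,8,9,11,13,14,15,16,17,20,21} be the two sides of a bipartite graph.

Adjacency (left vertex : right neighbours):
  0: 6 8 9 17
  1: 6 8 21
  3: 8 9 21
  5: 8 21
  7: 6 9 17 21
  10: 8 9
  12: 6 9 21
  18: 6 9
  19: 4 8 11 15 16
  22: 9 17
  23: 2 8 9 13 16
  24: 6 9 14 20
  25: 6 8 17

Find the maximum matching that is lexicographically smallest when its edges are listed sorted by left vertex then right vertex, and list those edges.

Lex-smallest maximum matching: {(0,6), (1,8), (3,9), (5,21), (7,17), (19,4), (23,2), (24,14)}

|M| = 8 (so the lex-smallest maximum matching has 8 edges)
process left vertices in ascending order; for each, take the smallest-labelled available neighbour that still permits 8 edges overall, or leave it unmatched if none does
lex-smallest matching: {0-6, 1-8, 3-9, 5-21, 7-17, 19-4, 23-2, 24-14}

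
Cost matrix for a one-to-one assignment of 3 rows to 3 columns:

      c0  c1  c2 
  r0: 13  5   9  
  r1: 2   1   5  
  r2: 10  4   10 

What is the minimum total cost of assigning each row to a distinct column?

optimal assignment: row0→col2 (cost 9), row1→col0 (cost 2), row2→col1 (cost 4)
total = 9 + 2 + 4 = 15

Minimum assignment cost: 15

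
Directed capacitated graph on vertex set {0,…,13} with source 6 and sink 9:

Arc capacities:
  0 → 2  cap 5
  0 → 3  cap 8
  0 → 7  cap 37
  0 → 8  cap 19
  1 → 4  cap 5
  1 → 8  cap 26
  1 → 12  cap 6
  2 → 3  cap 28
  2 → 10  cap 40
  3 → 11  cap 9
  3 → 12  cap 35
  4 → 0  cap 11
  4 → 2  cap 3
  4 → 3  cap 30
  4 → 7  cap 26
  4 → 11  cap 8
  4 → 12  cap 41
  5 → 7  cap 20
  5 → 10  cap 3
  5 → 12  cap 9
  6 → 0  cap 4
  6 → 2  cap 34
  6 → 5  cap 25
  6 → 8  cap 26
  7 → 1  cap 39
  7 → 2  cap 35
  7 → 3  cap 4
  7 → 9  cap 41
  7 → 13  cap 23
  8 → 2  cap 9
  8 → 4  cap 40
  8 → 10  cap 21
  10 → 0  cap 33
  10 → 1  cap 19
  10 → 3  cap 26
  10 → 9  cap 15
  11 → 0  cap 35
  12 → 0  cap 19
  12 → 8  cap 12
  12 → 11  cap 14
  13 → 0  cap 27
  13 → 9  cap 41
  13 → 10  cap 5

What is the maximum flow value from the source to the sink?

Maximum flow value: 79

augment #1: 6→0→7→9 bottleneck 4, total now 4
augment #2: 6→2→10→9 bottleneck 15, total now 19
augment #3: 6→5→7→9 bottleneck 20, total now 39
augment #4: 6→8→4→7→9 bottleneck 17, total now 56
augment #5: 6→8→4→7→13→9 bottleneck 9, total now 65
augment #6: 6→2→10→0→7→13→9 bottleneck 14, total now 79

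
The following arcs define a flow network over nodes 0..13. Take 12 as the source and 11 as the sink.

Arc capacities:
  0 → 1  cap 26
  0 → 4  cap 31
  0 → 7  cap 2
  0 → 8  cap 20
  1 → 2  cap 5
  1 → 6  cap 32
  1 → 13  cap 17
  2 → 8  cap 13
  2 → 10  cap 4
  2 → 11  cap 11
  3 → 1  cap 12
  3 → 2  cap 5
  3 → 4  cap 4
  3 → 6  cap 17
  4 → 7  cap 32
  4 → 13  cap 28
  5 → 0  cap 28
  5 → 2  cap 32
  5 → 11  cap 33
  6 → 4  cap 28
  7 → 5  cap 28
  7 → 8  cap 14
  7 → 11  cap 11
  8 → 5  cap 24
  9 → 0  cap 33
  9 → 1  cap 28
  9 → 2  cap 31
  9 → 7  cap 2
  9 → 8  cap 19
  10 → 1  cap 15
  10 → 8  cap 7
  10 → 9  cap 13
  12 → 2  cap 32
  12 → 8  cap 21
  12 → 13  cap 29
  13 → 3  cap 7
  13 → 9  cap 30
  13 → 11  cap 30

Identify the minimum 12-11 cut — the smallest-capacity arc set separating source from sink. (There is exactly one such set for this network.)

augment #1: 12→2→11 push 11
augment #2: 12→13→11 push 29
augment #3: 12→8→5→11 push 21
augment #4: 12→2→8→5→11 push 3
augment #5: 12→2→10→1→13→11 push 1
augment #6: 12→2→10→9→7→11 push 2
augment #7: 12→2→10→9→0→7→11 push 1
max flow = 68; residual-reachable set from 12 gives S-side
cut edges (S→T): {(2,10), (2,11), (8,5), (12,13)} total cap 68

Min-cut arcs: {(2,10), (2,11), (8,5), (12,13)} (total capacity 68)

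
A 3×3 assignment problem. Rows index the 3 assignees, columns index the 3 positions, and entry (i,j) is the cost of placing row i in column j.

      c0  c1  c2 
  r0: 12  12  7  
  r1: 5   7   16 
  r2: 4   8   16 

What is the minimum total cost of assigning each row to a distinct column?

optimal assignment: row0→col2 (cost 7), row1→col1 (cost 7), row2→col0 (cost 4)
total = 7 + 7 + 4 = 18

Minimum assignment cost: 18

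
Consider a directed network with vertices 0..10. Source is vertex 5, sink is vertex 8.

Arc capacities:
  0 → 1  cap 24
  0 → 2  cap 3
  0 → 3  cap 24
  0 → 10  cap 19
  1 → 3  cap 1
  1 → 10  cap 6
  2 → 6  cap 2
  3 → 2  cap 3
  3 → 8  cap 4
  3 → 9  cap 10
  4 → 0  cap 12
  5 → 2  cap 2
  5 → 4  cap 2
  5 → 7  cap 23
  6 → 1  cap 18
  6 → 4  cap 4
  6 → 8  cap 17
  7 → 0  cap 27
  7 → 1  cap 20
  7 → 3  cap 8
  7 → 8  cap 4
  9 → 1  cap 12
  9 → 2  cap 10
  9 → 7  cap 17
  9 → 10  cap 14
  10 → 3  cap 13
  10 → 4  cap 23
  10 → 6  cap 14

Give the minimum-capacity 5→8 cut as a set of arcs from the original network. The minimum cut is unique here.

augment #1: 5→7→8 push 4
augment #2: 5→2→6→8 push 2
augment #3: 5→7→3→8 push 4
augment #4: 5→4→0→10→6→8 push 2
augment #5: 5→7→0→10→6→8 push 12
max flow = 24; residual-reachable set from 5 gives S-side
cut edges (S→T): {(2,6), (3,8), (7,8), (10,6)} total cap 24

Min-cut arcs: {(2,6), (3,8), (7,8), (10,6)} (total capacity 24)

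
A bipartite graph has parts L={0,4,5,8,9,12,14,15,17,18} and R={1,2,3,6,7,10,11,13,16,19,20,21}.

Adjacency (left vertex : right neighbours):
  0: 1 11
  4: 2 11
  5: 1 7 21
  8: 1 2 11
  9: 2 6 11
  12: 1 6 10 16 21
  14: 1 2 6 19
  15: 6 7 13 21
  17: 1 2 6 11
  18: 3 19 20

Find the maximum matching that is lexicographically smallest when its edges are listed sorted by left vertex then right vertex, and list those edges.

|M| = 9 (so the lex-smallest maximum matching has 9 edges)
process left vertices in ascending order; for each, take the smallest-labelled available neighbour that still permits 9 edges overall, or leave it unmatched if none does
lex-smallest matching: {0-1, 4-2, 5-7, 8-11, 9-6, 12-10, 14-19, 15-13, 18-3}

Lex-smallest maximum matching: {(0,1), (4,2), (5,7), (8,11), (9,6), (12,10), (14,19), (15,13), (18,3)}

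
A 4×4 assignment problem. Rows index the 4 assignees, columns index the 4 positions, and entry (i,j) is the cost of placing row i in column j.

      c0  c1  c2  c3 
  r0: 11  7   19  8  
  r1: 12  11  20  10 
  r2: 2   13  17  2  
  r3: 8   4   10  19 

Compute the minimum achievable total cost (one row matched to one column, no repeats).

Minimum assignment cost: 29

optimal assignment: row0→col1 (cost 7), row1→col3 (cost 10), row2→col0 (cost 2), row3→col2 (cost 10)
total = 7 + 10 + 2 + 10 = 29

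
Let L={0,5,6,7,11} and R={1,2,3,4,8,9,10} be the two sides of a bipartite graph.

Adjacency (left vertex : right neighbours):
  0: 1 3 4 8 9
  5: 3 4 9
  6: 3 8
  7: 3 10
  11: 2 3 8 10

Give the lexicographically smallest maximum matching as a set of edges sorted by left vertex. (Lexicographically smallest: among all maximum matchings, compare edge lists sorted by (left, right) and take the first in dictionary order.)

Lex-smallest maximum matching: {(0,1), (5,3), (6,8), (7,10), (11,2)}

|M| = 5 (so the lex-smallest maximum matching has 5 edges)
process left vertices in ascending order; for each, take the smallest-labelled available neighbour that still permits 5 edges overall, or leave it unmatched if none does
lex-smallest matching: {0-1, 5-3, 6-8, 7-10, 11-2}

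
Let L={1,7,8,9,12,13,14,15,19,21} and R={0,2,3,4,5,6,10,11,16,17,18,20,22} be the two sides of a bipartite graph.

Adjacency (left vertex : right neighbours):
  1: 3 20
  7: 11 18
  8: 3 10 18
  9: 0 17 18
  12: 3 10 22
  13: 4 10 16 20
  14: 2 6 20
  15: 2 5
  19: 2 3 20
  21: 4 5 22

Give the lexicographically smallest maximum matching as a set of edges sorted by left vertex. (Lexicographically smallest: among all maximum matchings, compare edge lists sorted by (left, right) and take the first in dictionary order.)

|M| = 10 (so the lex-smallest maximum matching has 10 edges)
process left vertices in ascending order; for each, take the smallest-labelled available neighbour that still permits 10 edges overall, or leave it unmatched if none does
lex-smallest matching: {1-3, 7-11, 8-10, 9-0, 12-22, 13-4, 14-6, 15-2, 19-20, 21-5}

Lex-smallest maximum matching: {(1,3), (7,11), (8,10), (9,0), (12,22), (13,4), (14,6), (15,2), (19,20), (21,5)}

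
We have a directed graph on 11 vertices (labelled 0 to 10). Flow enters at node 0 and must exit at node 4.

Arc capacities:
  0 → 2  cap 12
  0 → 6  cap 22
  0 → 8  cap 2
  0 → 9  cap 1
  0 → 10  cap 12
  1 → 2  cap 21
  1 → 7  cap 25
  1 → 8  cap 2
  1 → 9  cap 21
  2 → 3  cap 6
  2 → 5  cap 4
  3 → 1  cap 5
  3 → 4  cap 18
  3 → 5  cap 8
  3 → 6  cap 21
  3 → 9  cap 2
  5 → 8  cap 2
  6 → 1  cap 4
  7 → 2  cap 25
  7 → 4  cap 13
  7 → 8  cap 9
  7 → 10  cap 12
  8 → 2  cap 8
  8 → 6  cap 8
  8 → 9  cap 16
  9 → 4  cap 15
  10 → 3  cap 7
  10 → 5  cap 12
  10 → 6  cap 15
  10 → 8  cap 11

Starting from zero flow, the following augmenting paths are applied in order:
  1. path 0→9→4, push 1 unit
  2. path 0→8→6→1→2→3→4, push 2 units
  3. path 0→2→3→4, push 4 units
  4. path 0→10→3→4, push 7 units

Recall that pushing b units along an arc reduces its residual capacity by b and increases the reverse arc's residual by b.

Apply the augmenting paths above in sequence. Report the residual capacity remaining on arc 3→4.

after path 1 (0→9→4, push 1): res(3,4)=18
after path 2 (0→8→6→1→2→3→4, push 2): res(3,4)=16
after path 3 (0→2→3→4, push 4): res(3,4)=12
after path 4 (0→10→3→4, push 7): res(3,4)=5

Residual capacity of (3,4): 5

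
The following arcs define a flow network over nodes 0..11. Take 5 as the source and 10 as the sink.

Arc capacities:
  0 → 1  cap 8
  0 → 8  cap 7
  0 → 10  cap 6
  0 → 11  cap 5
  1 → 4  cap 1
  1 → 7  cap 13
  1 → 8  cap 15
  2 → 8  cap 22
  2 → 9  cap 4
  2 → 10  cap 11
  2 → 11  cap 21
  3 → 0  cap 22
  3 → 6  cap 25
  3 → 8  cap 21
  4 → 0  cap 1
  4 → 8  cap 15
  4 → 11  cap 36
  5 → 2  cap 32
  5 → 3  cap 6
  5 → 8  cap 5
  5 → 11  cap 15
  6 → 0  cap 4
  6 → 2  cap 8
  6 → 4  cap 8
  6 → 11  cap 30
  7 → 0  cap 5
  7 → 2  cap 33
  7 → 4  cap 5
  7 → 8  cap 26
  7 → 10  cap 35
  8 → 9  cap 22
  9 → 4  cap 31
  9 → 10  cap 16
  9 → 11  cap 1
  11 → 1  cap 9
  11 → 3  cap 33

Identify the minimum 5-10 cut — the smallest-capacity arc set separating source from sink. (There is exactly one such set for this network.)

augment #1: 5→2→10 push 11
augment #2: 5→2→9→10 push 4
augment #3: 5→3→0→10 push 6
augment #4: 5→8→9→10 push 5
augment #5: 5→2→8→9→10 push 7
augment #6: 5→11→1→7→10 push 9
augment #7: 5→11→3→0→1→7→10 push 4
max flow = 46; residual-reachable set from 5 gives S-side
cut edges (S→T): {(0,10), (1,7), (2,10), (9,10)} total cap 46

Min-cut arcs: {(0,10), (1,7), (2,10), (9,10)} (total capacity 46)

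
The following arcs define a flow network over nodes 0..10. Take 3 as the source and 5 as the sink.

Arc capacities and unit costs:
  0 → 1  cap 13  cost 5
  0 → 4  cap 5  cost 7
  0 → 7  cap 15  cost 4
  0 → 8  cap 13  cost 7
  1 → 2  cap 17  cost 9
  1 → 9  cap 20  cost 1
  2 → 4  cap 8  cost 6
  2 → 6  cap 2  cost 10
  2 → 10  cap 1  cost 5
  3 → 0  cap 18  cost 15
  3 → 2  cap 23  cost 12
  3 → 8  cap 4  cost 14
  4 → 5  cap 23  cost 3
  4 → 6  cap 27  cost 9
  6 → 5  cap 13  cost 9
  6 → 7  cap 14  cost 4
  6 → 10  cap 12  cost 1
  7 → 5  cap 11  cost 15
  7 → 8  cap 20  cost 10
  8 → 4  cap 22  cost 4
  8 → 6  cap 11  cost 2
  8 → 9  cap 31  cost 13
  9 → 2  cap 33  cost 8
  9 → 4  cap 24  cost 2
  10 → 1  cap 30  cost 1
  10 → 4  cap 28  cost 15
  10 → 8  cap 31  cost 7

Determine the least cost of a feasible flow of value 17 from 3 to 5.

shortest-cost path #1: 3→8→4→5 push 4 @ unit cost 21 (adds 84)
shortest-cost path #2: 3→2→4→5 push 8 @ unit cost 21 (adds 168)
shortest-cost path #3: 3→2→10→1→9→4→5 push 1 @ unit cost 24 (adds 24)
shortest-cost path #4: 3→0→4→5 push 4 @ unit cost 25 (adds 100)
total cost = 376

Minimum cost for 17 units: 376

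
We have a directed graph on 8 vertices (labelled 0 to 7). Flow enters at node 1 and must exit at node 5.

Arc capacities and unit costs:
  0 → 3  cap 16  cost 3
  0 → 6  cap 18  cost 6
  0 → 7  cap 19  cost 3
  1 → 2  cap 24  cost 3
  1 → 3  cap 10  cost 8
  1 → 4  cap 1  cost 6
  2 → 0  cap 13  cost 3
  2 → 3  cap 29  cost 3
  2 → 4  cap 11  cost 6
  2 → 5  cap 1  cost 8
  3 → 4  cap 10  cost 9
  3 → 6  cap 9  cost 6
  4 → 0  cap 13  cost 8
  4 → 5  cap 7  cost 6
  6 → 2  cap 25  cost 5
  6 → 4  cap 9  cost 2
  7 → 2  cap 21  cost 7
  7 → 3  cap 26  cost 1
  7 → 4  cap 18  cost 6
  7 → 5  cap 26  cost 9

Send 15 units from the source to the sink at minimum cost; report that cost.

shortest-cost path #1: 1→2→5 push 1 @ unit cost 11 (adds 11)
shortest-cost path #2: 1→4→5 push 1 @ unit cost 12 (adds 12)
shortest-cost path #3: 1→2→4→5 push 6 @ unit cost 15 (adds 90)
shortest-cost path #4: 1→2→0→7→5 push 7 @ unit cost 18 (adds 126)
total cost = 239

Minimum cost for 15 units: 239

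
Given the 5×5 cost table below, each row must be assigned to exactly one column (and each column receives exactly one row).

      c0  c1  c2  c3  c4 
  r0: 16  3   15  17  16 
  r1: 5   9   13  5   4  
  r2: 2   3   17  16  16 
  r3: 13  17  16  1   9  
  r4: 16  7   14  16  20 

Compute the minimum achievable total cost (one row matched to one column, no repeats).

Minimum assignment cost: 24

optimal assignment: row0→col1 (cost 3), row1→col4 (cost 4), row2→col0 (cost 2), row3→col3 (cost 1), row4→col2 (cost 14)
total = 3 + 4 + 2 + 1 + 14 = 24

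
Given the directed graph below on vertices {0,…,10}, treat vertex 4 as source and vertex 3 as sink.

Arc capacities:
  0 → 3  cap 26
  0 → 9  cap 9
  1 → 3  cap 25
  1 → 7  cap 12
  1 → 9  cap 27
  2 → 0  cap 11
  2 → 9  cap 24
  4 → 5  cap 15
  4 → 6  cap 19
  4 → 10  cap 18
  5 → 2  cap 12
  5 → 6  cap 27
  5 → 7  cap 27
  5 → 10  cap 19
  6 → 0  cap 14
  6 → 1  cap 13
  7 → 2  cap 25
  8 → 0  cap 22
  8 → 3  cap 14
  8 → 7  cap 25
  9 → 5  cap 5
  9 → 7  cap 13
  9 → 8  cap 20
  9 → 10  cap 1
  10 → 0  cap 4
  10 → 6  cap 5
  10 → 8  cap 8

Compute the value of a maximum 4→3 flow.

augment #1: 4→6→0→3 bottleneck 14, total now 14
augment #2: 4→6→1→3 bottleneck 5, total now 19
augment #3: 4→10→0→3 bottleneck 4, total now 23
augment #4: 4→10→8→3 bottleneck 8, total now 31
augment #5: 4→5→2→0→3 bottleneck 8, total now 39
augment #6: 4→5→6→1→3 bottleneck 7, total now 46
augment #7: 4→10→6→1→3 bottleneck 1, total now 47
augment #8: 4→10→6→5→2→9→8→3 bottleneck 4, total now 51

Maximum flow value: 51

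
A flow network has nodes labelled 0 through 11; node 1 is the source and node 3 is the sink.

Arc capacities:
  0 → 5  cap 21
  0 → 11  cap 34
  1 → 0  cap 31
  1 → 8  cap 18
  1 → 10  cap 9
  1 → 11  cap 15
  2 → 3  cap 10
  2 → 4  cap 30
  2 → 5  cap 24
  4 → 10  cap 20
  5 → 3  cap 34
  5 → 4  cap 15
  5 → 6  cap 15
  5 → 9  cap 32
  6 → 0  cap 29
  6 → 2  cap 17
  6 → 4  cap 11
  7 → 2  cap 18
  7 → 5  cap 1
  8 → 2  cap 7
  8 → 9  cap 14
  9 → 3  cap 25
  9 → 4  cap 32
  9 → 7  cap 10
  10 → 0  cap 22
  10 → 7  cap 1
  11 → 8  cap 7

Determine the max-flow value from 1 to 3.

Maximum flow value: 43

augment #1: 1→0→5→3 bottleneck 21, total now 21
augment #2: 1→8→2→3 bottleneck 7, total now 28
augment #3: 1→8→9→3 bottleneck 11, total now 39
augment #4: 1→10→7→2→3 bottleneck 1, total now 40
augment #5: 1→11→8→9→3 bottleneck 3, total now 43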